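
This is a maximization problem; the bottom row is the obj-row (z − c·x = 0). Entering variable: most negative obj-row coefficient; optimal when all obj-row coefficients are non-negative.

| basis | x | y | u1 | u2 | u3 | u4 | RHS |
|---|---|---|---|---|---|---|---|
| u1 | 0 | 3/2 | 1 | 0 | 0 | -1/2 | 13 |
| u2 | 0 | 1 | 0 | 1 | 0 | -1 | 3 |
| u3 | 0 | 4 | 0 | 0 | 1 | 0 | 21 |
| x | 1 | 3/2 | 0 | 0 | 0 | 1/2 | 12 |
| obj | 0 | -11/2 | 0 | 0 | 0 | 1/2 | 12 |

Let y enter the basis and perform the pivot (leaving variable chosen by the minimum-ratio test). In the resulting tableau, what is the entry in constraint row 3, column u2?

Ratio test on column y — row 1: 13/(3/2) = 26/3; row 2: 3/1 = 3; row 3: 21/4 = 21/4; row 4: 12/(3/2) = 8. Minimum is 3 at row 2 (u2 leaves); pivot element 1.
Divide row 2 by 1; eliminate column y from the other rows.
Row 3 update in column u2: 0 − 4·1 = -4.

-4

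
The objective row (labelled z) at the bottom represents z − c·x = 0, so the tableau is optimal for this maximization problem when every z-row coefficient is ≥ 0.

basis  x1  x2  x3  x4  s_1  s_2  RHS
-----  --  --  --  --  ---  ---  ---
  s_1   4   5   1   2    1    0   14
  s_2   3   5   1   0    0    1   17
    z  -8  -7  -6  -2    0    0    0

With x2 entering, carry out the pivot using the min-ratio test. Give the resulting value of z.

Ratio test on column x2 — row 1: 14/5 = 14/5; row 2: 17/5 = 17/5. Minimum is 14/5 at row 1 (s_1 leaves); pivot element 5.
Pivot on row 1; the z-row RHS becomes 0 − (-7)·(14/5) = 98/5.

98/5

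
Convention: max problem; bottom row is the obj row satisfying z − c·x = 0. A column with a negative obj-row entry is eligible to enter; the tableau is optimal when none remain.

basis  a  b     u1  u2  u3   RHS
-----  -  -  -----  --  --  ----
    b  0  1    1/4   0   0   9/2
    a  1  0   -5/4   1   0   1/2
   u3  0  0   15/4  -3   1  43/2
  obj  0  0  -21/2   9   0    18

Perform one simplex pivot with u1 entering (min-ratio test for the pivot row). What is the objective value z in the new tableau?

Ratio test on column u1 — row 1: (9/2)/(1/4) = 18; row 2: entry -5/4 ≤ 0; row 3: (43/2)/(15/4) = 86/15. Minimum is 86/15 at row 3 (u3 leaves); pivot element 15/4.
Pivot on row 3; the obj-row RHS becomes 18 − (-21/2)·(86/15) = 391/5.

391/5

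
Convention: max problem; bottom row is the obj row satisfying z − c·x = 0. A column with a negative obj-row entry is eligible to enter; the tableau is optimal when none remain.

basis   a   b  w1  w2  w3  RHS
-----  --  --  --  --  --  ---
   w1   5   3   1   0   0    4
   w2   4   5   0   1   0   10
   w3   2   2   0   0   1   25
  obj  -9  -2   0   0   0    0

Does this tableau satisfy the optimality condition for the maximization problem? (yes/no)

no

The obj-row has a negative entry -9 in column a, so it is not optimal.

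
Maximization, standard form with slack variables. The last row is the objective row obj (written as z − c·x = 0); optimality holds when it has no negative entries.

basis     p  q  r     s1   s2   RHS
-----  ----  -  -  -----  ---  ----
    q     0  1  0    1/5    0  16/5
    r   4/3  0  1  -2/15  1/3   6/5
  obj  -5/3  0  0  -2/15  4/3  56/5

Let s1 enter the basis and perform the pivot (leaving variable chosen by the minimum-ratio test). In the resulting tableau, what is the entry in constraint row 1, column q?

5

Ratio test on column s1 — row 1: (16/5)/(1/5) = 16; row 2: entry -2/15 ≤ 0. Minimum is 16 at row 1 (q leaves); pivot element 1/5.
Divide row 1 by 1/5; eliminate column s1 from the other rows.
In the new row 1, the q entry is the old entry divided by the pivot: 1/(1/5) = 5.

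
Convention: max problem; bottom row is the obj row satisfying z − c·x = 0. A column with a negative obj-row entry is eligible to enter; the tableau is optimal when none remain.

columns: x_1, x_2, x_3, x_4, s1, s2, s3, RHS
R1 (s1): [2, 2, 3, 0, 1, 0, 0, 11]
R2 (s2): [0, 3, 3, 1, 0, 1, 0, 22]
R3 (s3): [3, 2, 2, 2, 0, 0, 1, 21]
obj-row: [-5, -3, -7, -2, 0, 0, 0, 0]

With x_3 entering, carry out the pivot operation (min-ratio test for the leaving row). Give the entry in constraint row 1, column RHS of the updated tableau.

11/3

Ratio test on column x_3 — row 1: 11/3 = 11/3; row 2: 22/3 = 22/3; row 3: 21/2 = 21/2. Minimum is 11/3 at row 1 (s1 leaves); pivot element 3.
Divide row 1 by 3; eliminate column x_3 from the other rows.
In the new row 1, the RHS entry is the old entry divided by the pivot: 11/3 = 11/3.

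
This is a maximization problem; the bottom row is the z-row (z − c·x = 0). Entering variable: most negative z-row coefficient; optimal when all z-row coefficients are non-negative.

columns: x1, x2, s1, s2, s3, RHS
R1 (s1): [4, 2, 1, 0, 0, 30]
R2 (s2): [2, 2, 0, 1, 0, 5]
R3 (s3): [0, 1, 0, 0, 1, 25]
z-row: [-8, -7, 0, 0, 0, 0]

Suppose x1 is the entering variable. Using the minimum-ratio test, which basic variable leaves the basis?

s2

Column x1 entries and ratios — s1: 30/4 = 15/2; s2: 5/2 = 5/2; s3: 0 ≤ 0, skip.
Smallest ratio is 5/2 in the row of s2, so s2 leaves.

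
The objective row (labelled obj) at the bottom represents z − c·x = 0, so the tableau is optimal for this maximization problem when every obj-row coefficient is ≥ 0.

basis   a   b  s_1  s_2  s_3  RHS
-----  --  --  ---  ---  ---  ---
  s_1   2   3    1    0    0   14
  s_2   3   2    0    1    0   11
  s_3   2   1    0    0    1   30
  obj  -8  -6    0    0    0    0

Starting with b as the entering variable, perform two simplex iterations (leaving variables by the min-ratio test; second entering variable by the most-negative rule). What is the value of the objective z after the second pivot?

32

Ratio test on column b — row 1: 14/3 = 14/3; row 2: 11/2 = 11/2; row 3: 30/1 = 30. Minimum is 14/3 at row 1 (s_1 leaves); pivot element 3.
Pivot on row 1; the obj-row RHS becomes 0 − (-6)·(14/3) = 28.
Next entering variable (most negative obj-row entry -4): a.
Ratio test on column a — row 1: (14/3)/(2/3) = 7; row 2: (5/3)/(5/3) = 1; row 3: (76/3)/(4/3) = 19. Minimum is 1 at row 2 (s_2 leaves); pivot element 5/3.
After the second pivot the obj-row RHS is 28 − (-4)·1 = 32.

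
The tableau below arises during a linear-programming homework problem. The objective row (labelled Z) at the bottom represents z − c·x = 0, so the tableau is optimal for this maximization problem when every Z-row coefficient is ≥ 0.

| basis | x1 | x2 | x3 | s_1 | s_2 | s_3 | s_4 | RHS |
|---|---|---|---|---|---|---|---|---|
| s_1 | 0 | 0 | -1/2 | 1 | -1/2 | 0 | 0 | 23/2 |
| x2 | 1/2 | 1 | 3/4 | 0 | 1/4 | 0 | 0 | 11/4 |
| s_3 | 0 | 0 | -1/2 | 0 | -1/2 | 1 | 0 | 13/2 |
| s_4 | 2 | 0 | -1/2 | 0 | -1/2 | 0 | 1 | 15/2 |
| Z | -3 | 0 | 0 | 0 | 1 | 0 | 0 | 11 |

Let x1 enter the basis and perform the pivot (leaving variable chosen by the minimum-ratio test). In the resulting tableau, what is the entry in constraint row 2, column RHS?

Ratio test on column x1 — row 1: entry 0 ≤ 0; row 2: (11/4)/(1/2) = 11/2; row 3: entry 0 ≤ 0; row 4: (15/2)/2 = 15/4. Minimum is 15/4 at row 4 (s_4 leaves); pivot element 2.
Divide row 4 by 2; eliminate column x1 from the other rows.
Row 2 update in column RHS: 11/4 − (1/2)·(15/4) = 7/8.

7/8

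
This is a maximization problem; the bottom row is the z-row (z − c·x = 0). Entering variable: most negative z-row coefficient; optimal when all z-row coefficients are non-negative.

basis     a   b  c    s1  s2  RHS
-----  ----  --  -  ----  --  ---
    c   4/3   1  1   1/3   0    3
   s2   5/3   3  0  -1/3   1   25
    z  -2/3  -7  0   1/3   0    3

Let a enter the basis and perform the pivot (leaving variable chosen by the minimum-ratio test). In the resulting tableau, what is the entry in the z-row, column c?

1/2

Ratio test on column a — row 1: 3/(4/3) = 9/4; row 2: 25/(5/3) = 15. Minimum is 9/4 at row 1 (c leaves); pivot element 4/3.
Divide row 1 by 4/3; eliminate column a from the other rows.
z-row update in column c: 0 − (-2/3)·(3/4) = 1/2.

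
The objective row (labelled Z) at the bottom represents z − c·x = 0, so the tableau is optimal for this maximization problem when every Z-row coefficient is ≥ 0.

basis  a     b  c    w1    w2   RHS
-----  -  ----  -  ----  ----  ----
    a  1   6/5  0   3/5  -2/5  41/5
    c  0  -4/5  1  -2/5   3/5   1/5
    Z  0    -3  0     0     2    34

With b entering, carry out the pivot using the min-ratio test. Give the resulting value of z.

109/2

Ratio test on column b — row 1: (41/5)/(6/5) = 41/6; row 2: entry -4/5 ≤ 0. Minimum is 41/6 at row 1 (a leaves); pivot element 6/5.
Pivot on row 1; the Z-row RHS becomes 34 − (-3)·(41/6) = 109/2.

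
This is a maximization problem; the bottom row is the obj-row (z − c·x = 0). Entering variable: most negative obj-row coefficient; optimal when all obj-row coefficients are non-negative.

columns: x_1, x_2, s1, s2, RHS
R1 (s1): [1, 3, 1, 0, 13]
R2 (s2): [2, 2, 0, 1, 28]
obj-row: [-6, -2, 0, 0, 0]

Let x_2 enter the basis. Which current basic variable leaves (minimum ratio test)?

s1

Column x_2 entries and ratios — s1: 13/3 = 13/3; s2: 28/2 = 14.
Smallest ratio is 13/3 in the row of s1, so s1 leaves.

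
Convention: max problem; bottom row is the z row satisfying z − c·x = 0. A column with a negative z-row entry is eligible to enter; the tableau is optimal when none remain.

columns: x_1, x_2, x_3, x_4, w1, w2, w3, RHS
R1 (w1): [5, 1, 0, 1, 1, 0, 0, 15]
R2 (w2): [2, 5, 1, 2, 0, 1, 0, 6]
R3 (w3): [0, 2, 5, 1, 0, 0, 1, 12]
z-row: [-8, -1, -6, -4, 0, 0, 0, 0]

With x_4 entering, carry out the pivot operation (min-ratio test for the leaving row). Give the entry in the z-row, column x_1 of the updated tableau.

-4

Ratio test on column x_4 — row 1: 15/1 = 15; row 2: 6/2 = 3; row 3: 12/1 = 12. Minimum is 3 at row 2 (w2 leaves); pivot element 2.
Divide row 2 by 2; eliminate column x_4 from the other rows.
z-row update in column x_1: -8 − (-4)·1 = -4.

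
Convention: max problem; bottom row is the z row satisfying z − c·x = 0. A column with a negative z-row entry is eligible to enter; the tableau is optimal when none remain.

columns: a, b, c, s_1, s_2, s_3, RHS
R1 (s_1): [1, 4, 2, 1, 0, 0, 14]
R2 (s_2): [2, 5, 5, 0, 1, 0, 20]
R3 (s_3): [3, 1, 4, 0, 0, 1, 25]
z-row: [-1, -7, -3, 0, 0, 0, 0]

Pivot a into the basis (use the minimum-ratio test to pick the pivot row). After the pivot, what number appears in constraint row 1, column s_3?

-1/3

Ratio test on column a — row 1: 14/1 = 14; row 2: 20/2 = 10; row 3: 25/3 = 25/3. Minimum is 25/3 at row 3 (s_3 leaves); pivot element 3.
Divide row 3 by 3; eliminate column a from the other rows.
Row 1 update in column s_3: 0 − 1·(1/3) = -1/3.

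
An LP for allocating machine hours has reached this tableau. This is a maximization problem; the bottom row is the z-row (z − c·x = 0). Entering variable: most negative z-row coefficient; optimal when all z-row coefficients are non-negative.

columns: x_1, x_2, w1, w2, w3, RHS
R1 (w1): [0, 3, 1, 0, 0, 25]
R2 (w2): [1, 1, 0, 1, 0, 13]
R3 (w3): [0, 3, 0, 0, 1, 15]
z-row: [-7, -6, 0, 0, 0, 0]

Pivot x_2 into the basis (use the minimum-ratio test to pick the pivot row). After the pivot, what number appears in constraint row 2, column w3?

Ratio test on column x_2 — row 1: 25/3 = 25/3; row 2: 13/1 = 13; row 3: 15/3 = 5. Minimum is 5 at row 3 (w3 leaves); pivot element 3.
Divide row 3 by 3; eliminate column x_2 from the other rows.
Row 2 update in column w3: 0 − 1·(1/3) = -1/3.

-1/3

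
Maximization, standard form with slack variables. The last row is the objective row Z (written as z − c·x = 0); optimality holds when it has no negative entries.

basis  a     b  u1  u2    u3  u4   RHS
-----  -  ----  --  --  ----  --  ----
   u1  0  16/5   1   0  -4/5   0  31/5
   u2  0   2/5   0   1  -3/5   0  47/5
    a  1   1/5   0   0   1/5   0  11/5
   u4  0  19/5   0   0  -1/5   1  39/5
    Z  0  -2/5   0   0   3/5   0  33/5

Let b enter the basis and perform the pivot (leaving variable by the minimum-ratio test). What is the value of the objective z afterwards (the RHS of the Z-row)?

Ratio test on column b — row 1: (31/5)/(16/5) = 31/16; row 2: (47/5)/(2/5) = 47/2; row 3: (11/5)/(1/5) = 11; row 4: (39/5)/(19/5) = 39/19. Minimum is 31/16 at row 1 (u1 leaves); pivot element 16/5.
Pivot on row 1; the Z-row RHS becomes 33/5 − (-2/5)·(31/16) = 59/8.

59/8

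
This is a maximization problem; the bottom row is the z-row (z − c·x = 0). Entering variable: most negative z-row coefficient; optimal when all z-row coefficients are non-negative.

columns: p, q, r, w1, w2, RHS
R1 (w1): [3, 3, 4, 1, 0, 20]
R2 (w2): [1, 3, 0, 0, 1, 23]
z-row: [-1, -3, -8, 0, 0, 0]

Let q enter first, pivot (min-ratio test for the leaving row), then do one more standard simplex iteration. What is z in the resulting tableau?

40

Ratio test on column q — row 1: 20/3 = 20/3; row 2: 23/3 = 23/3. Minimum is 20/3 at row 1 (w1 leaves); pivot element 3.
Pivot on row 1; the z-row RHS becomes 0 − (-3)·(20/3) = 20.
Next entering variable (most negative z-row entry -4): r.
Ratio test on column r — row 1: (20/3)/(4/3) = 5; row 2: entry -4 ≤ 0. Minimum is 5 at row 1 (q leaves); pivot element 4/3.
After the second pivot the z-row RHS is 20 − (-4)·5 = 40.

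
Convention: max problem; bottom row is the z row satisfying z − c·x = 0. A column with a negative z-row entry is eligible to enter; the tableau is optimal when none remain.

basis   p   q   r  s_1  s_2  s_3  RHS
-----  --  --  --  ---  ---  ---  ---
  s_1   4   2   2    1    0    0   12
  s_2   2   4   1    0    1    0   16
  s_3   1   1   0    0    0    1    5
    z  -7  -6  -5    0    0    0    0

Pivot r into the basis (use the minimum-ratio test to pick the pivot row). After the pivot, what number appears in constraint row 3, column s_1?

0

Ratio test on column r — row 1: 12/2 = 6; row 2: 16/1 = 16; row 3: entry 0 ≤ 0. Minimum is 6 at row 1 (s_1 leaves); pivot element 2.
Divide row 1 by 2; eliminate column r from the other rows.
Row 3 update in column s_1: 0 − 0·(1/2) = 0.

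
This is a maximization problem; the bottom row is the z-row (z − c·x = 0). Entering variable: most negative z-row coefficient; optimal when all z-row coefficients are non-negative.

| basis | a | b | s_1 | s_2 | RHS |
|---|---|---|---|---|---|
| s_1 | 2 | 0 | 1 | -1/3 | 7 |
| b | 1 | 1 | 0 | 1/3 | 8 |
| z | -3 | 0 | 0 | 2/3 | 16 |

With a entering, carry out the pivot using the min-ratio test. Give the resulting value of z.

53/2

Ratio test on column a — row 1: 7/2 = 7/2; row 2: 8/1 = 8. Minimum is 7/2 at row 1 (s_1 leaves); pivot element 2.
Pivot on row 1; the z-row RHS becomes 16 − (-3)·(7/2) = 53/2.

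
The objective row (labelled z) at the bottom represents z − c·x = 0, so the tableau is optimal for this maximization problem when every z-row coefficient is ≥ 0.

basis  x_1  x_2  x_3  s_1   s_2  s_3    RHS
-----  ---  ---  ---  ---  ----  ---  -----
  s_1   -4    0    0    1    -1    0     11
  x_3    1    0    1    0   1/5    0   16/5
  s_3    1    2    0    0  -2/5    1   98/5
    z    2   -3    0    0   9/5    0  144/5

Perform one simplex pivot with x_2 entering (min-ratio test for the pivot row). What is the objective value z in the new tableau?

Ratio test on column x_2 — row 1: entry 0 ≤ 0; row 2: entry 0 ≤ 0; row 3: (98/5)/2 = 49/5. Minimum is 49/5 at row 3 (s_3 leaves); pivot element 2.
Pivot on row 3; the z-row RHS becomes 144/5 − (-3)·(49/5) = 291/5.

291/5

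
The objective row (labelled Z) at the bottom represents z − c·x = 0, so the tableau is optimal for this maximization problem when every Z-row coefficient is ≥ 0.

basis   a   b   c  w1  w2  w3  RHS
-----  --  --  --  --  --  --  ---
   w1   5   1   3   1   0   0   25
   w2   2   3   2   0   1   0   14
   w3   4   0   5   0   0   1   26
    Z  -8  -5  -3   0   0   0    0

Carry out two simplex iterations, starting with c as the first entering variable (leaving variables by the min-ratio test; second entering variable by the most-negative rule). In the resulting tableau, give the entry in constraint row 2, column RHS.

Ratio test on column c — row 1: 25/3 = 25/3; row 2: 14/2 = 7; row 3: 26/5 = 26/5. Minimum is 26/5 at row 3 (w3 leaves); pivot element 5.
Divide row 3 by 5; eliminate column c from the other rows.
Second iteration: most negative Z-row entry is -28/5 in column a, so a enters.
Ratio test on column a — row 1: (47/5)/(13/5) = 47/13; row 2: (18/5)/(2/5) = 9; row 3: (26/5)/(4/5) = 13/2. Minimum is 47/13 at row 1 (w1 leaves); pivot element 13/5.
Divide row 1 by 13/5; eliminate column a from the other rows.
After both pivots, the entry at constraint row 2, column RHS is 28/13.

28/13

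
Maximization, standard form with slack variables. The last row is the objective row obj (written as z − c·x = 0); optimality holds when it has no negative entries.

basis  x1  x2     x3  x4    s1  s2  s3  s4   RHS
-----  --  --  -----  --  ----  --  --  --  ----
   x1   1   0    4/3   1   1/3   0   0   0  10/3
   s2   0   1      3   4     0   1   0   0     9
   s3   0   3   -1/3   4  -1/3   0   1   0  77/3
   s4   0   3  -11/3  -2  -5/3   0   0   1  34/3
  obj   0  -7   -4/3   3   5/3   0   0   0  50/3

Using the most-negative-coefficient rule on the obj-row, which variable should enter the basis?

Negative obj-row entries: x2: -7, x3: -4/3.
The most negative is -7 in column x2, so x2 enters.

x2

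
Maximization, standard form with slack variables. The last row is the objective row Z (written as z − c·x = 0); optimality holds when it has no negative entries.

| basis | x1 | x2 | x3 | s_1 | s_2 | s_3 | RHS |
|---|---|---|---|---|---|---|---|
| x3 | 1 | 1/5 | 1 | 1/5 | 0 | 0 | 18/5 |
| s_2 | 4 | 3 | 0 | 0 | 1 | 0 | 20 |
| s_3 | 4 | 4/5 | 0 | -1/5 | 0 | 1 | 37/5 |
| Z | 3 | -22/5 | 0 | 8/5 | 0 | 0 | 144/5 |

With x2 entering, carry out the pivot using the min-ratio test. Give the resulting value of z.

Ratio test on column x2 — row 1: (18/5)/(1/5) = 18; row 2: 20/3 = 20/3; row 3: (37/5)/(4/5) = 37/4. Minimum is 20/3 at row 2 (s_2 leaves); pivot element 3.
Pivot on row 2; the Z-row RHS becomes 144/5 − (-22/5)·(20/3) = 872/15.

872/15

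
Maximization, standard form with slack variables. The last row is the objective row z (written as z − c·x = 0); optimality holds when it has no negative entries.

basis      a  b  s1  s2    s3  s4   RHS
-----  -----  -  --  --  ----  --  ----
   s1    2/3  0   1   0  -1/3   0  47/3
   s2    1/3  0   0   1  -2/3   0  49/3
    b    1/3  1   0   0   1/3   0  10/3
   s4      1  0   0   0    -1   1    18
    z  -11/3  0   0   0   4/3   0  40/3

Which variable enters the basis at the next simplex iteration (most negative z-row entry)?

a

Negative z-row entries: a: -11/3.
The most negative is -11/3 in column a, so a enters.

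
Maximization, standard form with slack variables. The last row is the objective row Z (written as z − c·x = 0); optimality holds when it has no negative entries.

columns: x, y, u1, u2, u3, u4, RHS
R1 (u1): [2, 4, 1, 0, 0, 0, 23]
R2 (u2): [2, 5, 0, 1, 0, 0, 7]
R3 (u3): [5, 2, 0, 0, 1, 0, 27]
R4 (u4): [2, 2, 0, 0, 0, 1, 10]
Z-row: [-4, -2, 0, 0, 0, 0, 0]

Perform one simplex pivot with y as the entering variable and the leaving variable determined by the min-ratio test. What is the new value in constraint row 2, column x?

Ratio test on column y — row 1: 23/4 = 23/4; row 2: 7/5 = 7/5; row 3: 27/2 = 27/2; row 4: 10/2 = 5. Minimum is 7/5 at row 2 (u2 leaves); pivot element 5.
Divide row 2 by 5; eliminate column y from the other rows.
In the new row 2, the x entry is the old entry divided by the pivot: 2/5 = 2/5.

2/5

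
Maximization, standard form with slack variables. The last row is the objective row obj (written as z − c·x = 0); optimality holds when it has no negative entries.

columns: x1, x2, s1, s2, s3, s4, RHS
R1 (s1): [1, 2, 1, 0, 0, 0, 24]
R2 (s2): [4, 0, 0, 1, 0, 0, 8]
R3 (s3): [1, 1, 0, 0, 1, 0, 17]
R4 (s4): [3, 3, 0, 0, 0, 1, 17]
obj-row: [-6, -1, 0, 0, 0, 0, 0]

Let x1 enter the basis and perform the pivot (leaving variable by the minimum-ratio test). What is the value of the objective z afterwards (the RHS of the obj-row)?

Ratio test on column x1 — row 1: 24/1 = 24; row 2: 8/4 = 2; row 3: 17/1 = 17; row 4: 17/3 = 17/3. Minimum is 2 at row 2 (s2 leaves); pivot element 4.
Pivot on row 2; the obj-row RHS becomes 0 − (-6)·2 = 12.

12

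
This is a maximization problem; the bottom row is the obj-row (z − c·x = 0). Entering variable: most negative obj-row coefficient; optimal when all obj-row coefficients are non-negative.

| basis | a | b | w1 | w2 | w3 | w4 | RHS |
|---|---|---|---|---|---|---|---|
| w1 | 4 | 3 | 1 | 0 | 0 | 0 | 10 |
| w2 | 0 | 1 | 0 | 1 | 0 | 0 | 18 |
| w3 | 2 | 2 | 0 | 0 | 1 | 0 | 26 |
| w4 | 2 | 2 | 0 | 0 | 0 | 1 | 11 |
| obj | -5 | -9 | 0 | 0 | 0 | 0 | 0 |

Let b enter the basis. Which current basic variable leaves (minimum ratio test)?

w1

Column b entries and ratios — w1: 10/3 = 10/3; w2: 18/1 = 18; w3: 26/2 = 13; w4: 11/2 = 11/2.
Smallest ratio is 10/3 in the row of w1, so w1 leaves.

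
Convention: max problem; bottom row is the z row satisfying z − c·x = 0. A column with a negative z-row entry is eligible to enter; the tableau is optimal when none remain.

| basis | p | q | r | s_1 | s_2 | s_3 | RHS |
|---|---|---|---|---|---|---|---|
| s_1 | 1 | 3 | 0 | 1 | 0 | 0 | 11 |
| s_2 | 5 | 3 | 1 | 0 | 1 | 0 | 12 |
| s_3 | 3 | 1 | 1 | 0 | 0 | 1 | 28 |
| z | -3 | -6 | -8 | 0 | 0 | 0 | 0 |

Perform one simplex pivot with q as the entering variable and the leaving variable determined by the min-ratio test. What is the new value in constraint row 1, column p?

1/3

Ratio test on column q — row 1: 11/3 = 11/3; row 2: 12/3 = 4; row 3: 28/1 = 28. Minimum is 11/3 at row 1 (s_1 leaves); pivot element 3.
Divide row 1 by 3; eliminate column q from the other rows.
In the new row 1, the p entry is the old entry divided by the pivot: 1/3 = 1/3.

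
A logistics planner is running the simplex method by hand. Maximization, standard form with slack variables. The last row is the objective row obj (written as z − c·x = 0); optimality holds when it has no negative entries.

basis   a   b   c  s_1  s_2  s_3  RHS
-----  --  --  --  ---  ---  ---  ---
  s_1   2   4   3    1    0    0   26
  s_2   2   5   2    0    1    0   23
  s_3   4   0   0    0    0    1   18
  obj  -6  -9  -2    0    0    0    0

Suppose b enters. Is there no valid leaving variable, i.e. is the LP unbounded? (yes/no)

Column b has positive entries in row(s) 1, 2, so the ratio test bounds it — not unbounded.

no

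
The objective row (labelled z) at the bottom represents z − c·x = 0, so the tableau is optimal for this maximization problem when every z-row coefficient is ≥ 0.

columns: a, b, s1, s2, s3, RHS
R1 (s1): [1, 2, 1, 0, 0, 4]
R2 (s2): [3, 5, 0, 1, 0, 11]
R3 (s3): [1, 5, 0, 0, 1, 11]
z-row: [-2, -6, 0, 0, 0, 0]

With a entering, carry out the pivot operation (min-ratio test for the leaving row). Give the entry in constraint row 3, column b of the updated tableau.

10/3

Ratio test on column a — row 1: 4/1 = 4; row 2: 11/3 = 11/3; row 3: 11/1 = 11. Minimum is 11/3 at row 2 (s2 leaves); pivot element 3.
Divide row 2 by 3; eliminate column a from the other rows.
Row 3 update in column b: 5 − 1·(5/3) = 10/3.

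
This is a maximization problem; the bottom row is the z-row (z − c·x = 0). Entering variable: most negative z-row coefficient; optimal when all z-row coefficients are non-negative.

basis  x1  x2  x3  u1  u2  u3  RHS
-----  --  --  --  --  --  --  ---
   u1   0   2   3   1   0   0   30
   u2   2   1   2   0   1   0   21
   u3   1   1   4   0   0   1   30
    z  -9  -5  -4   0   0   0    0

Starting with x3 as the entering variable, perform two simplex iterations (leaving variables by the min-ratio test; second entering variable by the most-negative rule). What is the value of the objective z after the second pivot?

62

Ratio test on column x3 — row 1: 30/3 = 10; row 2: 21/2 = 21/2; row 3: 30/4 = 15/2. Minimum is 15/2 at row 3 (u3 leaves); pivot element 4.
Pivot on row 3; the z-row RHS becomes 0 − (-4)·(15/2) = 30.
Next entering variable (most negative z-row entry -8): x1.
Ratio test on column x1 — row 1: entry -3/4 ≤ 0; row 2: 6/(3/2) = 4; row 3: (15/2)/(1/4) = 30. Minimum is 4 at row 2 (u2 leaves); pivot element 3/2.
After the second pivot the z-row RHS is 30 − (-8)·4 = 62.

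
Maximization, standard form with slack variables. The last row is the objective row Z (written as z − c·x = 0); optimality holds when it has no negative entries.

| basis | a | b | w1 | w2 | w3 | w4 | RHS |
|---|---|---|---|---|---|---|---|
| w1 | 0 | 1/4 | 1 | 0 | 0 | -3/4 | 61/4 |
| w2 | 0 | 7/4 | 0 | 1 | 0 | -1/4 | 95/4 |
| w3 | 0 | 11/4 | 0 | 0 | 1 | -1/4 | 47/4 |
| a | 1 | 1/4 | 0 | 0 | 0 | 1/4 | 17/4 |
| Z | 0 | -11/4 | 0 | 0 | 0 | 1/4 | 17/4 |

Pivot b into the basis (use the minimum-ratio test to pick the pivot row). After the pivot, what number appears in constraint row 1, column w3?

-1/11

Ratio test on column b — row 1: (61/4)/(1/4) = 61; row 2: (95/4)/(7/4) = 95/7; row 3: (47/4)/(11/4) = 47/11; row 4: (17/4)/(1/4) = 17. Minimum is 47/11 at row 3 (w3 leaves); pivot element 11/4.
Divide row 3 by 11/4; eliminate column b from the other rows.
Row 1 update in column w3: 0 − (1/4)·(4/11) = -1/11.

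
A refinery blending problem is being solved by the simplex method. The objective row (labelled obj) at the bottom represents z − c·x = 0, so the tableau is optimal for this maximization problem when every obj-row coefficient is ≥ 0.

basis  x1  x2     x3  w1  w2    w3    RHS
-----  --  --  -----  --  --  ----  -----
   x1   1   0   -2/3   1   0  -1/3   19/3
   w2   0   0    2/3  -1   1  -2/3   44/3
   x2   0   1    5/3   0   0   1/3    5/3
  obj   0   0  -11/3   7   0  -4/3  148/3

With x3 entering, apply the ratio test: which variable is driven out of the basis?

Column x3 entries and ratios — x1: -2/3 ≤ 0, skip; w2: (44/3)/(2/3) = 22; x2: (5/3)/(5/3) = 1.
Smallest ratio is 1 in the row of x2, so x2 leaves.

x2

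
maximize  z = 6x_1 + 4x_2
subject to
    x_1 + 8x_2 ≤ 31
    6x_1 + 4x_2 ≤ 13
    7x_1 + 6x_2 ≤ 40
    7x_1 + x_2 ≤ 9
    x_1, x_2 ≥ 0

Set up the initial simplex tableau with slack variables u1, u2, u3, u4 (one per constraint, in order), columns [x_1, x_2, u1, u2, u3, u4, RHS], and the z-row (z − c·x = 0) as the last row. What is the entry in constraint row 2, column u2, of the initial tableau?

1

Slack u2 belongs to constraint 2; its column is the unit vector e_2, so the entry in row 2 is 1.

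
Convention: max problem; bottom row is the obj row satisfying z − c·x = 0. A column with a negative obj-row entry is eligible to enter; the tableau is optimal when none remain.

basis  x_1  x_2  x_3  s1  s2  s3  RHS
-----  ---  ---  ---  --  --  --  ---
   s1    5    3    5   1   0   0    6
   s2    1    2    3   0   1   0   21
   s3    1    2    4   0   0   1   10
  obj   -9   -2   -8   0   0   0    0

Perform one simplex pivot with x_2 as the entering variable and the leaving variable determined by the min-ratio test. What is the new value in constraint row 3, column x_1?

Ratio test on column x_2 — row 1: 6/3 = 2; row 2: 21/2 = 21/2; row 3: 10/2 = 5. Minimum is 2 at row 1 (s1 leaves); pivot element 3.
Divide row 1 by 3; eliminate column x_2 from the other rows.
Row 3 update in column x_1: 1 − 2·(5/3) = -7/3.

-7/3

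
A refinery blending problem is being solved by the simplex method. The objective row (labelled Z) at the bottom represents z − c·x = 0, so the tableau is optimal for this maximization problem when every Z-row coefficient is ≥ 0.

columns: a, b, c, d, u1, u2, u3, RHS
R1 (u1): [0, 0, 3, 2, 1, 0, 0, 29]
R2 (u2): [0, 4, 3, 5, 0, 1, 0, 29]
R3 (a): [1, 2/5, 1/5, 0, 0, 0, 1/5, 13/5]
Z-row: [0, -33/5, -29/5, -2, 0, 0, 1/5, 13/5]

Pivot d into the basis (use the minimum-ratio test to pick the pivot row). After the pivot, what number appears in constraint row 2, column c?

Ratio test on column d — row 1: 29/2 = 29/2; row 2: 29/5 = 29/5; row 3: entry 0 ≤ 0. Minimum is 29/5 at row 2 (u2 leaves); pivot element 5.
Divide row 2 by 5; eliminate column d from the other rows.
In the new row 2, the c entry is the old entry divided by the pivot: 3/5 = 3/5.

3/5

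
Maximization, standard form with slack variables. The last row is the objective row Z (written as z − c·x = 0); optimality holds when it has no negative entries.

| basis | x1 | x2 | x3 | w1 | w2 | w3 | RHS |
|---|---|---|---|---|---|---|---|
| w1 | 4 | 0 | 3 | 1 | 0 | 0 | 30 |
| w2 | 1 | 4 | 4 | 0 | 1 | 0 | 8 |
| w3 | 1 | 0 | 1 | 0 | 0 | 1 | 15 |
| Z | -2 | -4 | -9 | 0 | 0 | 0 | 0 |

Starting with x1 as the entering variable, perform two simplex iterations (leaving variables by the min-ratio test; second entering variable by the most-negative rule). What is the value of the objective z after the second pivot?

Ratio test on column x1 — row 1: 30/4 = 15/2; row 2: 8/1 = 8; row 3: 15/1 = 15. Minimum is 15/2 at row 1 (w1 leaves); pivot element 4.
Pivot on row 1; the Z-row RHS becomes 0 − (-2)·(15/2) = 15.
Next entering variable (most negative Z-row entry -15/2): x3.
Ratio test on column x3 — row 1: (15/2)/(3/4) = 10; row 2: (1/2)/(13/4) = 2/13; row 3: (15/2)/(1/4) = 30. Minimum is 2/13 at row 2 (w2 leaves); pivot element 13/4.
After the second pivot the Z-row RHS is 15 − (-15/2)·(2/13) = 210/13.

210/13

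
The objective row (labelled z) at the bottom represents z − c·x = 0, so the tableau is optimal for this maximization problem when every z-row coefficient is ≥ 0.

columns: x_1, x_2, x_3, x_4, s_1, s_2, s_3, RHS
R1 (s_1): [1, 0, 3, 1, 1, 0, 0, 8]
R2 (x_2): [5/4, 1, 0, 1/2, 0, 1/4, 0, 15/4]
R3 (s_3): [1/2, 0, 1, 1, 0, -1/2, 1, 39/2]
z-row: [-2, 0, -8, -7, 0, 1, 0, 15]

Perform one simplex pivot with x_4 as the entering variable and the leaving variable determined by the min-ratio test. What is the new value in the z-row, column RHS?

135/2

Ratio test on column x_4 — row 1: 8/1 = 8; row 2: (15/4)/(1/2) = 15/2; row 3: (39/2)/1 = 39/2. Minimum is 15/2 at row 2 (x_2 leaves); pivot element 1/2.
Divide row 2 by 1/2; eliminate column x_4 from the other rows.
z-row update in column RHS: 15 − (-7)·(15/2) = 135/2.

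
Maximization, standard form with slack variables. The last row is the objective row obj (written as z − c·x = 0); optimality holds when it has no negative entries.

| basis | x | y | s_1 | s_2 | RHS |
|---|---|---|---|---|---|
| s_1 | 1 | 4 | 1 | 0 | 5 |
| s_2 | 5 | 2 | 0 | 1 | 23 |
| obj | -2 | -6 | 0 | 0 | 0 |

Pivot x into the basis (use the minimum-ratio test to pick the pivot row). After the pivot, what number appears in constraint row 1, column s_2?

-1/5

Ratio test on column x — row 1: 5/1 = 5; row 2: 23/5 = 23/5. Minimum is 23/5 at row 2 (s_2 leaves); pivot element 5.
Divide row 2 by 5; eliminate column x from the other rows.
Row 1 update in column s_2: 0 − 1·(1/5) = -1/5.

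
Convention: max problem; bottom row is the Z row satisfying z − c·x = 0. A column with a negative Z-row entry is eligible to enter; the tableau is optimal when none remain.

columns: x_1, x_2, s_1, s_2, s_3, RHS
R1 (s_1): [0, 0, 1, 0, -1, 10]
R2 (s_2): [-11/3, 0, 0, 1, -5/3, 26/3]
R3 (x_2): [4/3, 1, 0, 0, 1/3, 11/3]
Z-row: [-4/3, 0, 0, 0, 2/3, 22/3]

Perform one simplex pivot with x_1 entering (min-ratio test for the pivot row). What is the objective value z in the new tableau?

11

Ratio test on column x_1 — row 1: entry 0 ≤ 0; row 2: entry -11/3 ≤ 0; row 3: (11/3)/(4/3) = 11/4. Minimum is 11/4 at row 3 (x_2 leaves); pivot element 4/3.
Pivot on row 3; the Z-row RHS becomes 22/3 − (-4/3)·(11/4) = 11.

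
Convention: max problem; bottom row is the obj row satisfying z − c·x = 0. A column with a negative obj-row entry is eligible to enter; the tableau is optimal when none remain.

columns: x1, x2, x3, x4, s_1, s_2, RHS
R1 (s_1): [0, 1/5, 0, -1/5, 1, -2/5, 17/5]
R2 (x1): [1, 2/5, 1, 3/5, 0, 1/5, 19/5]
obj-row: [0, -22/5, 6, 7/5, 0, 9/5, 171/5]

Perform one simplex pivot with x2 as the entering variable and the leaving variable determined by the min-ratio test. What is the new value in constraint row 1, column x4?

-1/2

Ratio test on column x2 — row 1: (17/5)/(1/5) = 17; row 2: (19/5)/(2/5) = 19/2. Minimum is 19/2 at row 2 (x1 leaves); pivot element 2/5.
Divide row 2 by 2/5; eliminate column x2 from the other rows.
Row 1 update in column x4: -1/5 − (1/5)·(3/2) = -1/2.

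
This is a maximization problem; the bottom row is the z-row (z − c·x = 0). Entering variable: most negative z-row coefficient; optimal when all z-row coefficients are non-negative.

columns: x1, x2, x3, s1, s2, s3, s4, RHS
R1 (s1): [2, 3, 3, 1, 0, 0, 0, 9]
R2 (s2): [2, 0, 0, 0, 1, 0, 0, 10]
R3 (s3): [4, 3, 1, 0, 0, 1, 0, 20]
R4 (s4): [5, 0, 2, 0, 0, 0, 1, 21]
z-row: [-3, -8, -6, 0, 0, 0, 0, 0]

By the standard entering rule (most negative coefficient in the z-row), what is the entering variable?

x2

Negative z-row entries: x1: -3, x2: -8, x3: -6.
The most negative is -8 in column x2, so x2 enters.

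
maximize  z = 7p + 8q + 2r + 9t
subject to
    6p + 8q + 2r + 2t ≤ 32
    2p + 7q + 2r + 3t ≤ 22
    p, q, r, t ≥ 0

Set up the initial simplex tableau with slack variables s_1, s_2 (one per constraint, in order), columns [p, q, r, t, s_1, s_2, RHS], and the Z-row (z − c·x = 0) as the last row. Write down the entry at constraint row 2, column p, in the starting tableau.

Constraint 2 has coefficient 2 on p.

2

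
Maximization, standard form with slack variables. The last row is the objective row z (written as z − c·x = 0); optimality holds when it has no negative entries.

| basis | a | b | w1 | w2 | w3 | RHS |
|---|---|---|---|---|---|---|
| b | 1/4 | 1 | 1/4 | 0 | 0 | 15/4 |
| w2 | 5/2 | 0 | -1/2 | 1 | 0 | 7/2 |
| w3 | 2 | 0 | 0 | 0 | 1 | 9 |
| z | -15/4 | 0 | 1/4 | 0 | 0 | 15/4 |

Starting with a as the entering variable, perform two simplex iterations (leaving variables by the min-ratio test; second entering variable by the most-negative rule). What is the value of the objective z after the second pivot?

44/3

Ratio test on column a — row 1: (15/4)/(1/4) = 15; row 2: (7/2)/(5/2) = 7/5; row 3: 9/2 = 9/2. Minimum is 7/5 at row 2 (w2 leaves); pivot element 5/2.
Pivot on row 2; the z-row RHS becomes 15/4 − (-15/4)·(7/5) = 9.
Next entering variable (most negative z-row entry -1/2): w1.
Ratio test on column w1 — row 1: (17/5)/(3/10) = 34/3; row 2: entry -1/5 ≤ 0; row 3: (31/5)/(2/5) = 31/2. Minimum is 34/3 at row 1 (b leaves); pivot element 3/10.
After the second pivot the z-row RHS is 9 − (-1/2)·(34/3) = 44/3.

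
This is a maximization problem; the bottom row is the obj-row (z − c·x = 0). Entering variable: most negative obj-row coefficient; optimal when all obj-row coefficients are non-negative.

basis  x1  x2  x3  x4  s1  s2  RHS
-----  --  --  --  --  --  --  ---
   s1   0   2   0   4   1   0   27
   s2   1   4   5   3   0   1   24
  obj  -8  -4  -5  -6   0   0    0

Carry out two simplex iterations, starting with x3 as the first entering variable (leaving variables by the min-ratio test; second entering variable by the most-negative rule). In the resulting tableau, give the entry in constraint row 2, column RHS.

Ratio test on column x3 — row 1: entry 0 ≤ 0; row 2: 24/5 = 24/5. Minimum is 24/5 at row 2 (s2 leaves); pivot element 5.
Divide row 2 by 5; eliminate column x3 from the other rows.
Second iteration: most negative obj-row entry is -7 in column x1, so x1 enters.
Ratio test on column x1 — row 1: entry 0 ≤ 0; row 2: (24/5)/(1/5) = 24. Minimum is 24 at row 2 (x3 leaves); pivot element 1/5.
Divide row 2 by 1/5; eliminate column x1 from the other rows.
After both pivots, the entry at constraint row 2, column RHS is 24.

24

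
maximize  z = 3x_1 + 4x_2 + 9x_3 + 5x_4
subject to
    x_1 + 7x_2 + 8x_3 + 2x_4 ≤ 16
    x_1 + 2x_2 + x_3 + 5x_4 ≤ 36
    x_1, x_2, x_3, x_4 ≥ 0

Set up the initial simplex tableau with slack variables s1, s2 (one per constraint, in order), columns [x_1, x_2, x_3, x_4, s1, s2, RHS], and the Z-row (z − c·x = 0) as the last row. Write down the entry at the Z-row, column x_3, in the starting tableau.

The Z-row carries the negated objective coefficients: the x_3 entry is -9.

-9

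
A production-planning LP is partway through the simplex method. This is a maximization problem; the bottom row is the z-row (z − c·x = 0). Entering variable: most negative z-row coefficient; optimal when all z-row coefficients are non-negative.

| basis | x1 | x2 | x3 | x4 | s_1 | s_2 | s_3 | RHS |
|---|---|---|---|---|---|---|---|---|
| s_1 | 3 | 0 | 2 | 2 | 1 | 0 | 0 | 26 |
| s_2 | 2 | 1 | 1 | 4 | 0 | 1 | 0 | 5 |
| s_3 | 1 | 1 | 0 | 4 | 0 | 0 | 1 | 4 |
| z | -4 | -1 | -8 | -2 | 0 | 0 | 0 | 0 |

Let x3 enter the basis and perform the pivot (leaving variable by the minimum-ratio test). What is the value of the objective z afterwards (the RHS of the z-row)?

40

Ratio test on column x3 — row 1: 26/2 = 13; row 2: 5/1 = 5; row 3: entry 0 ≤ 0. Minimum is 5 at row 2 (s_2 leaves); pivot element 1.
Pivot on row 2; the z-row RHS becomes 0 − (-8)·5 = 40.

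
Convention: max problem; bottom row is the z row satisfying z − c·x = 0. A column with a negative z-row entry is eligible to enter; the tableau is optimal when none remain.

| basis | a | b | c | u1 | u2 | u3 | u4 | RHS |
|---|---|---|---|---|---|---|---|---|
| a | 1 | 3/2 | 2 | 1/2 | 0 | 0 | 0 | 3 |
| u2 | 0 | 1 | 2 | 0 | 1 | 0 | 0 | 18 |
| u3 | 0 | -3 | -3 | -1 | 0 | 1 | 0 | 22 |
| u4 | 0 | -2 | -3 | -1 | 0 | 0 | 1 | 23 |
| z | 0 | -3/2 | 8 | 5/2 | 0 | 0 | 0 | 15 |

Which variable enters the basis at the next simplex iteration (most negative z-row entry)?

b

Negative z-row entries: b: -3/2.
The most negative is -3/2 in column b, so b enters.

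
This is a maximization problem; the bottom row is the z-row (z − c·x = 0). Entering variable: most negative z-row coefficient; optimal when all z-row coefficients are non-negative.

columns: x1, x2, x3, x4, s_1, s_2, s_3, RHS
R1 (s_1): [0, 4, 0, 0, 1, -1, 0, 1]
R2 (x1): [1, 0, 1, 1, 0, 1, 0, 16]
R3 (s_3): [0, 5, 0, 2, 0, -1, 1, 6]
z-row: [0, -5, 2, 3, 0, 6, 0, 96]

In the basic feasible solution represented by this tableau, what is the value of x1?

16

x1 is basic (row 2); its value is the RHS of that row, 16.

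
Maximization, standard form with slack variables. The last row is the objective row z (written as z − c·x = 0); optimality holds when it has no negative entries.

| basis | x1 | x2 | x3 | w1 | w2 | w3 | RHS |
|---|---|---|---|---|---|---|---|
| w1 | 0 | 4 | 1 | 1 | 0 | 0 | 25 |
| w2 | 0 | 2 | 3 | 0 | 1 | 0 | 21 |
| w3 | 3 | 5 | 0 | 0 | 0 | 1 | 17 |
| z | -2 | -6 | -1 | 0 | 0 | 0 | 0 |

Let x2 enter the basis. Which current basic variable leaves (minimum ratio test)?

Column x2 entries and ratios — w1: 25/4 = 25/4; w2: 21/2 = 21/2; w3: 17/5 = 17/5.
Smallest ratio is 17/5 in the row of w3, so w3 leaves.

w3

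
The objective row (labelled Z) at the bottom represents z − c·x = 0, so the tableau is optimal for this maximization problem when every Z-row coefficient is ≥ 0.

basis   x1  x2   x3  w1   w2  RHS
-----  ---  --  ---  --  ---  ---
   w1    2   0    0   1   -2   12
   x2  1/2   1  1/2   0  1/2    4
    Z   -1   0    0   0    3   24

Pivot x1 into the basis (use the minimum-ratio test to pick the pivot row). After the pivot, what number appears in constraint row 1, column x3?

Ratio test on column x1 — row 1: 12/2 = 6; row 2: 4/(1/2) = 8. Minimum is 6 at row 1 (w1 leaves); pivot element 2.
Divide row 1 by 2; eliminate column x1 from the other rows.
In the new row 1, the x3 entry is the old entry divided by the pivot: 0/2 = 0.

0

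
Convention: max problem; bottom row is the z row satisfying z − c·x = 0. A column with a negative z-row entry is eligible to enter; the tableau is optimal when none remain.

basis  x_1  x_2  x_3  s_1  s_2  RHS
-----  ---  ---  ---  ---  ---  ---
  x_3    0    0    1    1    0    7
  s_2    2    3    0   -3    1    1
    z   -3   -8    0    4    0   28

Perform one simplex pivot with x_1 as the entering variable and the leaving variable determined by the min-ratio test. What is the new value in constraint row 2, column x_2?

Ratio test on column x_1 — row 1: entry 0 ≤ 0; row 2: 1/2 = 1/2. Minimum is 1/2 at row 2 (s_2 leaves); pivot element 2.
Divide row 2 by 2; eliminate column x_1 from the other rows.
In the new row 2, the x_2 entry is the old entry divided by the pivot: 3/2 = 3/2.

3/2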